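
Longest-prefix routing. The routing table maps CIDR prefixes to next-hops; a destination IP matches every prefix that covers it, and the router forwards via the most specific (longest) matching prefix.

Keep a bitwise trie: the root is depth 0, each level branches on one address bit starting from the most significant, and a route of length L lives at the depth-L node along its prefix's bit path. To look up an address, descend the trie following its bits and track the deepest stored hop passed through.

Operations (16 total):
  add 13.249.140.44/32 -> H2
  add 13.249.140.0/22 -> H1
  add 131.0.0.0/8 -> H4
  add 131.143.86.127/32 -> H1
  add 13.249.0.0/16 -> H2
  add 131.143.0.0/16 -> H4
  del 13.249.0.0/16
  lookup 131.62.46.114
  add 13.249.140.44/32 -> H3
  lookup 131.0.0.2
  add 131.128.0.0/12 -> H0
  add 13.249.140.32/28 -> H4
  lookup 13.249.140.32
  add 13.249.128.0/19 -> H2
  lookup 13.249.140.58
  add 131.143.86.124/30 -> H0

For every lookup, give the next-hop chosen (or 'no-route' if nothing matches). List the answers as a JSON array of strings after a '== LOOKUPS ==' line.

Trace:
  add 13.249.140.44/32 -> H2 at depth 32
  add 13.249.140.0/22 -> H1 at depth 22
  add 131.0.0.0/8 -> H4 at depth 8
  add 131.143.86.127/32 -> H1 at depth 32
  add 13.249.0.0/16 -> H2 at depth 16
  add 131.143.0.0/16 -> H4 at depth 16
  - 13.249.0.0/16 clear@16
  lookup 131.62.46.114: bits 10000011 walk d0:-→d1:-→d2:-→d3:-→d4:-→d5:-→d6:-→d7:-→d8:H4 -> H4
  add 13.249.140.44/32 -> H3 at depth 32
  lookup 131.0.0.2: bits 10000011 walk d0:-→d1:-→d2:-→d3:-→d4:-→d5:-→d6:-→d7:-→d8:H4 -> H4
  add 131.128.0.0/12 -> H0 at depth 12
  add 13.249.140.32/28 -> H4 at depth 28
  lookup 13.249.140.32: bits 0000110111111001100011000010 walk d0:-→d1:-→d2:-→d3:-→d4:-→d5:-→d6:-→d7:-→d8:-→d9:-→d10:-→d11:-→d12:-→d13:-→d14:-→d15:-→d16:-→d17:-→d18:-→d19:-→d20:-→d21:-→d22:H1→d23:-→d24:-→d25:-→d26:-→d27:-→d28:H4 -> H4
  add 13.249.128.0/19 -> H2 at depth 19
  lookup 13.249.140.58: bits 000011011111100110001100001 walk d0:-→d1:-→d2:-→d3:-→d4:-→d5:-→d6:-→d7:-→d8:-→d9:-→d10:-→d11:-→d12:-→d13:-→d14:-→d15:-→d16:-→d17:-→d18:-→d19:H2→d20:-→d21:-→d22:H1→d23:-→d24:-→d25:-→d26:-→d27:- -> H1
  add 131.143.86.124/30 -> H0 at depth 30

== LOOKUPS ==
["H4","H4","H4","H1"]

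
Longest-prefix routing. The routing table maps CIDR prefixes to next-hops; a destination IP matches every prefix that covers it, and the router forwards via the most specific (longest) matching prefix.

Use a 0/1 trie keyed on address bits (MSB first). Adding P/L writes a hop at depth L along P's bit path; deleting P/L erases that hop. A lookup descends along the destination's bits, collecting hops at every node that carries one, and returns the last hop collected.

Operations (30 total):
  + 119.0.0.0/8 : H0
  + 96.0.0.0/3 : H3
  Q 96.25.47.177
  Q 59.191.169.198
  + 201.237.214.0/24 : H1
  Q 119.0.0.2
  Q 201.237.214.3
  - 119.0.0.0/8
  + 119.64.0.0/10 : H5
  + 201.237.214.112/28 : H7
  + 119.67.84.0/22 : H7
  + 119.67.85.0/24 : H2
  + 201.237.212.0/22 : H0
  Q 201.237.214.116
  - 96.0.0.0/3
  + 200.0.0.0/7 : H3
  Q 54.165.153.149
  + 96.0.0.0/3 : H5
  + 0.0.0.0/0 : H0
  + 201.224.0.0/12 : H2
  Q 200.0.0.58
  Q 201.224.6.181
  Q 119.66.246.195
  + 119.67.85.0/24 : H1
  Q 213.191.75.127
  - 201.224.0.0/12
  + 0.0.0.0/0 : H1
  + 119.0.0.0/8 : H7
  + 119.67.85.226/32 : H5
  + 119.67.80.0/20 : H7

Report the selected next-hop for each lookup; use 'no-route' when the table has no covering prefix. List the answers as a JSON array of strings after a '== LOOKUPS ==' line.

Process each operation:
  add 119.0.0.0/8 -> H0 at depth 8
  add 96.0.0.0/3 -> H3 at depth 3
  Q 96.25.47.177: descend 011 ; hops seen [H3] ; pick H3
  Q 59.191.169.198: descend 0 ; hops seen [∅] ; pick no-route
  add 201.237.214.0/24 -> H1 at depth 24
  Q 119.0.0.2: descend 01110111 ; hops seen [H3,H0] ; pick H0
  Q 201.237.214.3: descend 110010011110110111010110 ; hops seen [H1] ; pick H1
  - 119.0.0.0/8 clear@8
  add 119.64.0.0/10 -> H5 at depth 10
  add 201.237.214.112/28 -> H7 at depth 28
  add 119.67.84.0/22 -> H7 at depth 22
  add 119.67.85.0/24 -> H2 at depth 24
  add 201.237.212.0/22 -> H0 at depth 22
  Q 201.237.214.116: descend 1100100111101101110101100111 ; hops seen [H0,H1,H7] ; pick H7
  - 96.0.0.0/3 clear@3
  add 200.0.0.0/7 -> H3 at depth 7
  Q 54.165.153.149: descend 0 ; hops seen [∅] ; pick no-route
  add 96.0.0.0/3 -> H5 at depth 3
  add 0.0.0.0/0 -> H0 at depth 0
  add 201.224.0.0/12 -> H2 at depth 12
  Q 200.0.0.58: descend 1100100 ; hops seen [H0,H3] ; pick H3
  Q 201.224.6.181: descend 110010011110 ; hops seen [H0,H3,H2] ; pick H2
  Q 119.66.246.195: descend 011101110100001 ; hops seen [H0,H5,H5] ; pick H5
  add 119.67.85.0/24 -> H1 at depth 24
  Q 213.191.75.127: descend 110 ; hops seen [H0] ; pick H0
  - 201.224.0.0/12 clear@12
  add 0.0.0.0/0 -> H1 at depth 0
  add 119.0.0.0/8 -> H7 at depth 8
  add 119.67.85.226/32 -> H5 at depth 32
  add 119.67.80.0/20 -> H7 at depth 20

== LOOKUPS ==
["H3","no-route","H0","H1","H7","no-route","H3","H2","H5","H0"]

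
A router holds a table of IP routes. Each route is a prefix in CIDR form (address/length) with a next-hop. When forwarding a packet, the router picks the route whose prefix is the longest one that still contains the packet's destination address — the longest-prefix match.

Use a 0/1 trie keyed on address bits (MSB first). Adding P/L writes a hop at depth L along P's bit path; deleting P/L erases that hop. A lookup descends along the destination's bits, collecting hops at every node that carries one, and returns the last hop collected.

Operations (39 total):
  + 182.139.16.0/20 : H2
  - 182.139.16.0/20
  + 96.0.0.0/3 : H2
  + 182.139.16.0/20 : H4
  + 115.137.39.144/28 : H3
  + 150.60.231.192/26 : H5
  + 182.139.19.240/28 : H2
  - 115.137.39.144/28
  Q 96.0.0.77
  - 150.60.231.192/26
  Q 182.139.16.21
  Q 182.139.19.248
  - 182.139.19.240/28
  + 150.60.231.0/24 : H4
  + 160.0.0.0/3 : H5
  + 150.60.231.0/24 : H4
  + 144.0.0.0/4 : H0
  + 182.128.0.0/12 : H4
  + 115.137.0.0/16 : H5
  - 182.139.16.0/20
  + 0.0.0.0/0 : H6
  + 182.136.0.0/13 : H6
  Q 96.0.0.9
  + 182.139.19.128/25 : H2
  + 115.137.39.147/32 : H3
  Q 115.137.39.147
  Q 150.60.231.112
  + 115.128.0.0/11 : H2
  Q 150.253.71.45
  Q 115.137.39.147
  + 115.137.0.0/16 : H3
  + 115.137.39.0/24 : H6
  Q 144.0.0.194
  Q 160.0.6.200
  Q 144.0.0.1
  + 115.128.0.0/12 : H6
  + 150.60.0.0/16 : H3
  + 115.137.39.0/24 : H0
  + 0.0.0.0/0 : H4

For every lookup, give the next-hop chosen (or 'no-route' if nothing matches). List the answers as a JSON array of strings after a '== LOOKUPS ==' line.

Trace:
  + 182.139.16.0/20 (H2) depth=20
  del 182.139.16.0/20 (clear depth 20)
  + 96.0.0.0/3 (H2) depth=3
  + 182.139.16.0/20 (H4) depth=20
  + 115.137.39.144/28 (H3) depth=28
  + 150.60.231.192/26 (H5) depth=26
  + 182.139.19.240/28 (H2) depth=28
  del 115.137.39.144/28 (clear depth 28)
  lookup 96.0.0.77: bits 011 walk d0:-→d1:-→d2:-→d3:H2 -> H2
  del 150.60.231.192/26 (clear depth 26)
  lookup 182.139.16.21: bits 1011011010001011000100 walk d0:-→d1:-→d2:-→d3:-→d4:-→d5:-→d6:-→d7:-→d8:-→d9:-→d10:-→d11:-→d12:-→d13:-→d14:-→d15:-→d16:-→d17:-→d18:-→d19:-→d20:H4→d21:-→d22:- -> H4
  lookup 182.139.19.248: bits 1011011010001011000100111111 walk d0:-→d1:-→d2:-→d3:-→d4:-→d5:-→d6:-→d7:-→d8:-→d9:-→d10:-→d11:-→d12:-→d13:-→d14:-→d15:-→d16:-→d17:-→d18:-→d19:-→d20:H4→d21:-→d22:-→d23:-→d24:-→d25:-→d26:-→d27:-→d28:H2 -> H2
  del 182.139.19.240/28 (clear depth 28)
  + 150.60.231.0/24 (H4) depth=24
  + 160.0.0.0/3 (H5) depth=3
  + 150.60.231.0/24 (H4) depth=24
  + 144.0.0.0/4 (H0) depth=4
  + 182.128.0.0/12 (H4) depth=12
  + 115.137.0.0/16 (H5) depth=16
  del 182.139.16.0/20 (clear depth 20)
  + 0.0.0.0/0 (H6) depth=0
  + 182.136.0.0/13 (H6) depth=13
  lookup 96.0.0.9: bits 011 walk d0:H6→d1:-→d2:-→d3:H2 -> H2
  + 182.139.19.128/25 (H2) depth=25
  + 115.137.39.147/32 (H3) depth=32
  lookup 115.137.39.147: bits 01110011100010010010011110010011 walk d0:H6→d1:-→d2:-→d3:H2→d4:-→d5:-→d6:-→d7:-→d8:-→d9:-→d10:-→d11:-→d12:-→d13:-→d14:-→d15:-→d16:H5→d17:-→d18:-→d19:-→d20:-→d21:-→d22:-→d23:-→d24:-→d25:-→d26:-→d27:-→d28:-→d29:-→d30:-→d31:-→d32:H3 -> H3
  lookup 150.60.231.112: bits 100101100011110011100111 walk d0:H6→d1:-→d2:-→d3:-→d4:H0→d5:-→d6:-→d7:-→d8:-→d9:-→d10:-→d11:-→d12:-→d13:-→d14:-→d15:-→d16:-→d17:-→d18:-→d19:-→d20:-→d21:-→d22:-→d23:-→d24:H4 -> H4
  + 115.128.0.0/11 (H2) depth=11
  lookup 150.253.71.45: bits 10010110 walk d0:H6→d1:-→d2:-→d3:-→d4:H0→d5:-→d6:-→d7:-→d8:- -> H0
  lookup 115.137.39.147: bits 01110011100010010010011110010011 walk d0:H6→d1:-→d2:-→d3:H2→d4:-→d5:-→d6:-→d7:-→d8:-→d9:-→d10:-→d11:H2→d12:-→d13:-→d14:-→d15:-→d16:H5→d17:-→d18:-→d19:-→d20:-→d21:-→d22:-→d23:-→d24:-→d25:-→d26:-→d27:-→d28:-→d29:-→d30:-→d31:-→d32:H3 -> H3
  + 115.137.0.0/16 (H3) depth=16
  + 115.137.39.0/24 (H6) depth=24
  lookup 144.0.0.194: bits 10010 walk d0:H6→d1:-→d2:-→d3:-→d4:H0→d5:- -> H0
  lookup 160.0.6.200: bits 101 walk d0:H6→d1:-→d2:-→d3:H5 -> H5
  lookup 144.0.0.1: bits 10010 walk d0:H6→d1:-→d2:-→d3:-→d4:H0→d5:- -> H0
  + 115.128.0.0/12 (H6) depth=12
  + 150.60.0.0/16 (H3) depth=16
  + 115.137.39.0/24 (H0) depth=24
  + 0.0.0.0/0 (H4) depth=0

== LOOKUPS ==
["H2","H4","H2","H2","H3","H4","H0","H3","H0","H5","H0"]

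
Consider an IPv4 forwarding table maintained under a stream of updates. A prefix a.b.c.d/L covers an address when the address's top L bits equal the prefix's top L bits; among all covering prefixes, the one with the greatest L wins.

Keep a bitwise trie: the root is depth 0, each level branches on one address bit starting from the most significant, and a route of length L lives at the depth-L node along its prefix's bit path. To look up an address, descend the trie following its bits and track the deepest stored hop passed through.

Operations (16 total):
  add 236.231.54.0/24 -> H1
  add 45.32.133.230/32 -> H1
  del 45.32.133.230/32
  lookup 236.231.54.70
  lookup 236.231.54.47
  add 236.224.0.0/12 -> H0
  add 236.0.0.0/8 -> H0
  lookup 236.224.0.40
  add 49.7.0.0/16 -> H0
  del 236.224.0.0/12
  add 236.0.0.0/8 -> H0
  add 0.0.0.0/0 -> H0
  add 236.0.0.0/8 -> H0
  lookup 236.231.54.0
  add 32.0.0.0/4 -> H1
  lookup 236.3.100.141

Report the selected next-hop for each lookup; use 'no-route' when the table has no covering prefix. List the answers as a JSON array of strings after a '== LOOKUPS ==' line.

Trace:
  + 236.231.54.0/24 (H1) depth=24
  + 45.32.133.230/32 (H1) depth=32
  del 45.32.133.230/32 (clear depth 32)
  ? 236.231.54.70  path d0:-→d1:-→d2:-→d3:-→d4:-→d5:-→d6:-→d7:-→d8:-→d9:-→d10:-→d11:-→d12:-→d13:-→d14:-→d15:-→d16:-→d17:-→d18:-→d19:-→d20:-→d21:-→d22:-→d23:-→d24:H1  best=H1
  ? 236.231.54.47  path d0:-→d1:-→d2:-→d3:-→d4:-→d5:-→d6:-→d7:-→d8:-→d9:-→d10:-→d11:-→d12:-→d13:-→d14:-→d15:-→d16:-→d17:-→d18:-→d19:-→d20:-→d21:-→d22:-→d23:-→d24:H1  best=H1
  + 236.224.0.0/12 (H0) depth=12
  + 236.0.0.0/8 (H0) depth=8
  ? 236.224.0.40  path d0:-→d1:-→d2:-→d3:-→d4:-→d5:-→d6:-→d7:-→d8:H0→d9:-→d10:-→d11:-→d12:H0→d13:-  best=H0
  + 49.7.0.0/16 (H0) depth=16
  del 236.224.0.0/12 (clear depth 12)
  + 236.0.0.0/8 (H0) depth=8
  + 0.0.0.0/0 (H0) depth=0
  + 236.0.0.0/8 (H0) depth=8
  ? 236.231.54.0  path d0:H0→d1:-→d2:-→d3:-→d4:-→d5:-→d6:-→d7:-→d8:H0→d9:-→d10:-→d11:-→d12:-→d13:-→d14:-→d15:-→d16:-→d17:-→d18:-→d19:-→d20:-→d21:-→d22:-→d23:-→d24:H1  best=H1
  + 32.0.0.0/4 (H1) depth=4
  ? 236.3.100.141  path d0:H0→d1:-→d2:-→d3:-→d4:-→d5:-→d6:-→d7:-→d8:H0  best=H0

== LOOKUPS ==
["H1","H1","H0","H1","H0"]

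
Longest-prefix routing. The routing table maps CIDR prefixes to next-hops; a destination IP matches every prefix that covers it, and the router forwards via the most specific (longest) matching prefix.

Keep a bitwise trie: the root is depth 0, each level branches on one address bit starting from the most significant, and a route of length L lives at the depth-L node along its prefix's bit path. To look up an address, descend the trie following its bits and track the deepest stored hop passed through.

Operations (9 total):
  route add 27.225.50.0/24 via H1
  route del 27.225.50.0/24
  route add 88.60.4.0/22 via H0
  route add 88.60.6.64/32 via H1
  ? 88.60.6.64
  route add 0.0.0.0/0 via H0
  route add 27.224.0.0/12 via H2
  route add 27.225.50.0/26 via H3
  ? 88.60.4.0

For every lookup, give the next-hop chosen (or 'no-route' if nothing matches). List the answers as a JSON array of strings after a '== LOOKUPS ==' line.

Apply in order:
  + 27.225.50.0/24 (H1) depth=24
  - 27.225.50.0/24 clear@24
  + 88.60.4.0/22 (H0) depth=22
  + 88.60.6.64/32 (H1) depth=32
  ? 88.60.6.64  path d0:-→d1:-→d2:-→d3:-→d4:-→d5:-→d6:-→d7:-→d8:-→d9:-→d10:-→d11:-→d12:-→d13:-→d14:-→d15:-→d16:-→d17:-→d18:-→d19:-→d20:-→d21:-→d22:H0→d23:-→d24:-→d25:-→d26:-→d27:-→d28:-→d29:-→d30:-→d31:-→d32:H1  best=H1
  + 0.0.0.0/0 (H0) depth=0
  + 27.224.0.0/12 (H2) depth=12
  + 27.225.50.0/26 (H3) depth=26
  ? 88.60.4.0  path d0:H0→d1:-→d2:-→d3:-→d4:-→d5:-→d6:-→d7:-→d8:-→d9:-→d10:-→d11:-→d12:-→d13:-→d14:-→d15:-→d16:-→d17:-→d18:-→d19:-→d20:-→d21:-→d22:H0  best=H0

== LOOKUPS ==
["H1","H0"]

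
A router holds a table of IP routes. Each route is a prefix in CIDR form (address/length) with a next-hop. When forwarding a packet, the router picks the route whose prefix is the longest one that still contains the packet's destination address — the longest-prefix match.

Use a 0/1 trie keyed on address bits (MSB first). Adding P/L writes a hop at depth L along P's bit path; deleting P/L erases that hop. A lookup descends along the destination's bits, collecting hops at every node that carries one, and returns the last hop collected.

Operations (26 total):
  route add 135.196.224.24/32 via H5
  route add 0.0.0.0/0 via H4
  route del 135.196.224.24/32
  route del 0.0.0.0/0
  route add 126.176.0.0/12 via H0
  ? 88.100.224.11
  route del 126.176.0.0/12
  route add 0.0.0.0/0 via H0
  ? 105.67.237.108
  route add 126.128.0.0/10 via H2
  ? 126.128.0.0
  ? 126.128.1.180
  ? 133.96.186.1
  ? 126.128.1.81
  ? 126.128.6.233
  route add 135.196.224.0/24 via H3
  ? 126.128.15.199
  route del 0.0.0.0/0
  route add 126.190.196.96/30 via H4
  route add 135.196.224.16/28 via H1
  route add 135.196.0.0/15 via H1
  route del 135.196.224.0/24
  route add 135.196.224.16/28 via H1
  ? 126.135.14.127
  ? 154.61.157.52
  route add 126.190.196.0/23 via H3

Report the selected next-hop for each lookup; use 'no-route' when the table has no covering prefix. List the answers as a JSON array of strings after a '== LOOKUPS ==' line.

Apply in order:
  + 135.196.224.24/32 (H5) depth=32
  + 0.0.0.0/0 (H4) depth=0
  - 135.196.224.24/32 clear@32
  - 0.0.0.0/0 clear@0
  + 126.176.0.0/12 (H0) depth=12
  Q 88.100.224.11: descend 01 ; hops seen [∅] ; pick no-route
  - 126.176.0.0/12 clear@12
  + 0.0.0.0/0 (H0) depth=0
  Q 105.67.237.108: descend 011 ; hops seen [H0] ; pick H0
  + 126.128.0.0/10 (H2) depth=10
  Q 126.128.0.0: descend 0111111010 ; hops seen [H0,H2] ; pick H2
  Q 126.128.1.180: descend 0111111010 ; hops seen [H0,H2] ; pick H2
  Q 133.96.186.1: descend 100001 ; hops seen [H0] ; pick H0
  Q 126.128.1.81: descend 0111111010 ; hops seen [H0,H2] ; pick H2
  Q 126.128.6.233: descend 0111111010 ; hops seen [H0,H2] ; pick H2
  + 135.196.224.0/24 (H3) depth=24
  Q 126.128.15.199: descend 0111111010 ; hops seen [H0,H2] ; pick H2
  - 0.0.0.0/0 clear@0
  + 126.190.196.96/30 (H4) depth=30
  + 135.196.224.16/28 (H1) depth=28
  + 135.196.0.0/15 (H1) depth=15
  - 135.196.224.0/24 clear@24
  + 135.196.224.16/28 (H1) depth=28
  Q 126.135.14.127: descend 0111111010 ; hops seen [H2] ; pick H2
  Q 154.61.157.52: descend 100 ; hops seen [∅] ; pick no-route
  + 126.190.196.0/23 (H3) depth=23

== LOOKUPS ==
["no-route","H0","H2","H2","H0","H2","H2","H2","H2","no-route"]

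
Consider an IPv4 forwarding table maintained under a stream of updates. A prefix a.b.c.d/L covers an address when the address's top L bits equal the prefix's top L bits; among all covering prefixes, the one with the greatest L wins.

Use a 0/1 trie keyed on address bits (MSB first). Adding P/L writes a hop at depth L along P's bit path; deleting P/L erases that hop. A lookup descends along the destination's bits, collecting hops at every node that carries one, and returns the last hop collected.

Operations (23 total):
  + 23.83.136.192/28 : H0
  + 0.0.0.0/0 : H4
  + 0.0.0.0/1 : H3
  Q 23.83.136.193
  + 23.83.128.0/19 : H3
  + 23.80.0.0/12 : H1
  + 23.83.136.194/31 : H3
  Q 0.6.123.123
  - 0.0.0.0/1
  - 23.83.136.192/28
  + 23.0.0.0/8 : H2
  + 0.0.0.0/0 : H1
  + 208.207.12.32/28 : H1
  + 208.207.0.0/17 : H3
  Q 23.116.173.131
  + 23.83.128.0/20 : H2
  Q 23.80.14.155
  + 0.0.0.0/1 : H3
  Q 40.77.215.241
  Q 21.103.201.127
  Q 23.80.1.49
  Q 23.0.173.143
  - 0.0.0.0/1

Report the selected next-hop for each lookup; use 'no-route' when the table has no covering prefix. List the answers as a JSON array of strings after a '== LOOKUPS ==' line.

Process each operation:
  + 23.83.136.192/28 (H0) depth=28
  + 0.0.0.0/0 (H4) depth=0
  + 0.0.0.0/1 (H3) depth=1
  Q 23.83.136.193: descend 0001011101010011100010001100 ; hops seen [H4,H3,H0] ; pick H0
  + 23.83.128.0/19 (H3) depth=19
  + 23.80.0.0/12 (H1) depth=12
  + 23.83.136.194/31 (H3) depth=31
  Q 0.6.123.123: descend 000 ; hops seen [H4,H3] ; pick H3
  del 0.0.0.0/1 (clear depth 1)
  del 23.83.136.192/28 (clear depth 28)
  + 23.0.0.0/8 (H2) depth=8
  + 0.0.0.0/0 (H1) depth=0
  + 208.207.12.32/28 (H1) depth=28
  + 208.207.0.0/17 (H3) depth=17
  Q 23.116.173.131: descend 0001011101 ; hops seen [H1,H2] ; pick H2
  + 23.83.128.0/20 (H2) depth=20
  Q 23.80.14.155: descend 00010111010100 ; hops seen [H1,H2,H1] ; pick H1
  + 0.0.0.0/1 (H3) depth=1
  Q 40.77.215.241: descend 00 ; hops seen [H1,H3] ; pick H3
  Q 21.103.201.127: descend 000101 ; hops seen [H1,H3] ; pick H3
  Q 23.80.1.49: descend 00010111010100 ; hops seen [H1,H3,H2,H1] ; pick H1
  Q 23.0.173.143: descend 000101110 ; hops seen [H1,H3,H2] ; pick H2
  del 0.0.0.0/1 (clear depth 1)

== LOOKUPS ==
["H0","H3","H2","H1","H3","H3","H1","H2"]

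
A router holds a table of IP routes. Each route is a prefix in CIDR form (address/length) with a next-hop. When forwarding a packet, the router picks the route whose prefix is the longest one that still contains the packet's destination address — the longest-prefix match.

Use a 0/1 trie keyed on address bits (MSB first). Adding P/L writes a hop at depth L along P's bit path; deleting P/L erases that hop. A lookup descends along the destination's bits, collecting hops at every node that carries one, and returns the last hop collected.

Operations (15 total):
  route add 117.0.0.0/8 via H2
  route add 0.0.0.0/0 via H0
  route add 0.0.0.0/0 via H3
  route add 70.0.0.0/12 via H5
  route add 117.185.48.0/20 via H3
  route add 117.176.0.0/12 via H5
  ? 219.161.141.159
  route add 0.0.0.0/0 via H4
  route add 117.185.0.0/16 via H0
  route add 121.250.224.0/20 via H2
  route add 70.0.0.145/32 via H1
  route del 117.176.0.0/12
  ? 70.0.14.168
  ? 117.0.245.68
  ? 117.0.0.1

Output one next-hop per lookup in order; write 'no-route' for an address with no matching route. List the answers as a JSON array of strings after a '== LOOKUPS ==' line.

Trace:
  add 117.0.0.0/8 -> H2 at depth 8
  add 0.0.0.0/0 -> H0 at depth 0
  add 0.0.0.0/0 -> H3 at depth 0
  add 70.0.0.0/12 -> H5 at depth 12
  add 117.185.48.0/20 -> H3 at depth 20
  add 117.176.0.0/12 -> H5 at depth 12
  ? 219.161.141.159  path d0:H3  best=H3
  add 0.0.0.0/0 -> H4 at depth 0
  add 117.185.0.0/16 -> H0 at depth 16
  add 121.250.224.0/20 -> H2 at depth 20
  add 70.0.0.145/32 -> H1 at depth 32
  - 117.176.0.0/12 clear@12
  ? 70.0.14.168  path d0:H4→d1:-→d2:-→d3:-→d4:-→d5:-→d6:-→d7:-→d8:-→d9:-→d10:-→d11:-→d12:H5→d13:-→d14:-→d15:-→d16:-→d17:-→d18:-→d19:-→d20:-  best=H5
  ? 117.0.245.68  path d0:H4→d1:-→d2:-→d3:-→d4:-→d5:-→d6:-→d7:-→d8:H2  best=H2
  ? 117.0.0.1  path d0:H4→d1:-→d2:-→d3:-→d4:-→d5:-→d6:-→d7:-→d8:H2  best=H2

== LOOKUPS ==
["H3","H5","H2","H2"]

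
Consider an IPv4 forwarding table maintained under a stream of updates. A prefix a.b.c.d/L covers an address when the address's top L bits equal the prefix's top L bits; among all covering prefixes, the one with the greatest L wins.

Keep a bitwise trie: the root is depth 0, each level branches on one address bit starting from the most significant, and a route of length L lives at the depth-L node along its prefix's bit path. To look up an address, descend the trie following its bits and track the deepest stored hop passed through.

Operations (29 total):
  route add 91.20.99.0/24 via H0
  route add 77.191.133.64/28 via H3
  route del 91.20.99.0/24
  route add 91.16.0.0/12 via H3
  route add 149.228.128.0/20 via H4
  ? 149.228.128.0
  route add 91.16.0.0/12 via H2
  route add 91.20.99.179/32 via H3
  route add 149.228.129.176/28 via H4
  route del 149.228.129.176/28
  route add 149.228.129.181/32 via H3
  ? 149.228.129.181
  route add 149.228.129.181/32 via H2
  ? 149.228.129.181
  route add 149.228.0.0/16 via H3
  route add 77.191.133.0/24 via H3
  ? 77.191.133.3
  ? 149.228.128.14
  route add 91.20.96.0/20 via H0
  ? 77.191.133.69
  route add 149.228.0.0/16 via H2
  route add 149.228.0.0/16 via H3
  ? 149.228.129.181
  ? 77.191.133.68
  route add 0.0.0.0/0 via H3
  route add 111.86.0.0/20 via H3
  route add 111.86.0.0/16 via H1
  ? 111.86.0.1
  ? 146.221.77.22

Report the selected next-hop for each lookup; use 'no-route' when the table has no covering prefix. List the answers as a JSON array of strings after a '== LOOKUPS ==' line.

Apply in order:
  add 91.20.99.0/24 -> H0 at depth 24
  add 77.191.133.64/28 -> H3 at depth 28
  del 91.20.99.0/24 (clear depth 24)
  add 91.16.0.0/12 -> H3 at depth 12
  add 149.228.128.0/20 -> H4 at depth 20
  lookup 149.228.128.0: bits 10010101111001001000 walk d0:-→d1:-→d2:-→d3:-→d4:-→d5:-→d6:-→d7:-→d8:-→d9:-→d10:-→d11:-→d12:-→d13:-→d14:-→d15:-→d16:-→d17:-→d18:-→d19:-→d20:H4 -> H4
  add 91.16.0.0/12 -> H2 at depth 12
  add 91.20.99.179/32 -> H3 at depth 32
  add 149.228.129.176/28 -> H4 at depth 28
  del 149.228.129.176/28 (clear depth 28)
  add 149.228.129.181/32 -> H3 at depth 32
  lookup 149.228.129.181: bits 10010101111001001000000110110101 walk d0:-→d1:-→d2:-→d3:-→d4:-→d5:-→d6:-→d7:-→d8:-→d9:-→d10:-→d11:-→d12:-→d13:-→d14:-→d15:-→d16:-→d17:-→d18:-→d19:-→d20:H4→d21:-→d22:-→d23:-→d24:-→d25:-→d26:-→d27:-→d28:-→d29:-→d30:-→d31:-→d32:H3 -> H3
  add 149.228.129.181/32 -> H2 at depth 32
  lookup 149.228.129.181: bits 10010101111001001000000110110101 walk d0:-→d1:-→d2:-→d3:-→d4:-→d5:-→d6:-→d7:-→d8:-→d9:-→d10:-→d11:-→d12:-→d13:-→d14:-→d15:-→d16:-→d17:-→d18:-→d19:-→d20:H4→d21:-→d22:-→d23:-→d24:-→d25:-→d26:-→d27:-→d28:-→d29:-→d30:-→d31:-→d32:H2 -> H2
  add 149.228.0.0/16 -> H3 at depth 16
  add 77.191.133.0/24 -> H3 at depth 24
  lookup 77.191.133.3: bits 0100110110111111100001010 walk d0:-→d1:-→d2:-→d3:-→d4:-→d5:-→d6:-→d7:-→d8:-→d9:-→d10:-→d11:-→d12:-→d13:-→d14:-→d15:-→d16:-→d17:-→d18:-→d19:-→d20:-→d21:-→d22:-→d23:-→d24:H3→d25:- -> H3
  lookup 149.228.128.14: bits 10010101111001001000000 walk d0:-→d1:-→d2:-→d3:-→d4:-→d5:-→d6:-→d7:-→d8:-→d9:-→d10:-→d11:-→d12:-→d13:-→d14:-→d15:-→d16:H3→d17:-→d18:-→d19:-→d20:H4→d21:-→d22:-→d23:- -> H4
  add 91.20.96.0/20 -> H0 at depth 20
  lookup 77.191.133.69: bits 0100110110111111100001010100 walk d0:-→d1:-→d2:-→d3:-→d4:-→d5:-→d6:-→d7:-→d8:-→d9:-→d10:-→d11:-→d12:-→d13:-→d14:-→d15:-→d16:-→d17:-→d18:-→d19:-→d20:-→d21:-→d22:-→d23:-→d24:H3→d25:-→d26:-→d27:-→d28:H3 -> H3
  add 149.228.0.0/16 -> H2 at depth 16
  add 149.228.0.0/16 -> H3 at depth 16
  lookup 149.228.129.181: bits 10010101111001001000000110110101 walk d0:-→d1:-→d2:-→d3:-→d4:-→d5:-→d6:-→d7:-→d8:-→d9:-→d10:-→d11:-→d12:-→d13:-→d14:-→d15:-→d16:H3→d17:-→d18:-→d19:-→d20:H4→d21:-→d22:-→d23:-→d24:-→d25:-→d26:-→d27:-→d28:-→d29:-→d30:-→d31:-→d32:H2 -> H2
  lookup 77.191.133.68: bits 0100110110111111100001010100 walk d0:-→d1:-→d2:-→d3:-→d4:-→d5:-→d6:-→d7:-→d8:-→d9:-→d10:-→d11:-→d12:-→d13:-→d14:-→d15:-→d16:-→d17:-→d18:-→d19:-→d20:-→d21:-→d22:-→d23:-→d24:H3→d25:-→d26:-→d27:-→d28:H3 -> H3
  add 0.0.0.0/0 -> H3 at depth 0
  add 111.86.0.0/20 -> H3 at depth 20
  add 111.86.0.0/16 -> H1 at depth 16
  lookup 111.86.0.1: bits 01101111010101100000 walk d0:H3→d1:-→d2:-→d3:-→d4:-→d5:-→d6:-→d7:-→d8:-→d9:-→d10:-→d11:-→d12:-→d13:-→d14:-→d15:-→d16:H1→d17:-→d18:-→d19:-→d20:H3 -> H3
  lookup 146.221.77.22: bits 10010 walk d0:H3→d1:-→d2:-→d3:-→d4:-→d5:- -> H3

== LOOKUPS ==
["H4","H3","H2","H3","H4","H3","H2","H3","H3","H3"]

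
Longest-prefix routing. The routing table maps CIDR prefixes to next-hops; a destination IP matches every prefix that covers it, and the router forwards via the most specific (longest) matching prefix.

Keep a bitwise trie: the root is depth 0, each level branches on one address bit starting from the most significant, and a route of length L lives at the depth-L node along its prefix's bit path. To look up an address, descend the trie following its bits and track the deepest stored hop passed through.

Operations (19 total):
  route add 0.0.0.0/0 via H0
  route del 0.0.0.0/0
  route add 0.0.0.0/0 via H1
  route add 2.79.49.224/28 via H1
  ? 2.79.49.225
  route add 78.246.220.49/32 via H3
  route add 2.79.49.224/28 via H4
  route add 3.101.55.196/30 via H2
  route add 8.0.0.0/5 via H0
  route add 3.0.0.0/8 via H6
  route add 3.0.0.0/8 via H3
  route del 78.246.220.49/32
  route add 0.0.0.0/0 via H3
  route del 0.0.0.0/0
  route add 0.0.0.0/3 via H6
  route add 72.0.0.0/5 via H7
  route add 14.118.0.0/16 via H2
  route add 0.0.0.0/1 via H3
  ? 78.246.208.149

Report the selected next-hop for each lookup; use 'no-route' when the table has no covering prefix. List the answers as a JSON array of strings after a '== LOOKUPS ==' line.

Apply in order:
  add 0.0.0.0/0 -> H0 at depth 0
  del 0.0.0.0/0 (clear depth 0)
  add 0.0.0.0/0 -> H1 at depth 0
  add 2.79.49.224/28 -> H1 at depth 28
  Q 2.79.49.225: descend 0000001001001111001100011110 ; hops seen [H1,H1] ; pick H1
  add 78.246.220.49/32 -> H3 at depth 32
  add 2.79.49.224/28 -> H4 at depth 28
  add 3.101.55.196/30 -> H2 at depth 30
  add 8.0.0.0/5 -> H0 at depth 5
  add 3.0.0.0/8 -> H6 at depth 8
  add 3.0.0.0/8 -> H3 at depth 8
  del 78.246.220.49/32 (clear depth 32)
  add 0.0.0.0/0 -> H3 at depth 0
  del 0.0.0.0/0 (clear depth 0)
  add 0.0.0.0/3 -> H6 at depth 3
  add 72.0.0.0/5 -> H7 at depth 5
  add 14.118.0.0/16 -> H2 at depth 16
  add 0.0.0.0/1 -> H3 at depth 1
  Q 78.246.208.149: descend 01001110111101101101 ; hops seen [H3,H7] ; pick H7

== LOOKUPS ==
["H1","H7"]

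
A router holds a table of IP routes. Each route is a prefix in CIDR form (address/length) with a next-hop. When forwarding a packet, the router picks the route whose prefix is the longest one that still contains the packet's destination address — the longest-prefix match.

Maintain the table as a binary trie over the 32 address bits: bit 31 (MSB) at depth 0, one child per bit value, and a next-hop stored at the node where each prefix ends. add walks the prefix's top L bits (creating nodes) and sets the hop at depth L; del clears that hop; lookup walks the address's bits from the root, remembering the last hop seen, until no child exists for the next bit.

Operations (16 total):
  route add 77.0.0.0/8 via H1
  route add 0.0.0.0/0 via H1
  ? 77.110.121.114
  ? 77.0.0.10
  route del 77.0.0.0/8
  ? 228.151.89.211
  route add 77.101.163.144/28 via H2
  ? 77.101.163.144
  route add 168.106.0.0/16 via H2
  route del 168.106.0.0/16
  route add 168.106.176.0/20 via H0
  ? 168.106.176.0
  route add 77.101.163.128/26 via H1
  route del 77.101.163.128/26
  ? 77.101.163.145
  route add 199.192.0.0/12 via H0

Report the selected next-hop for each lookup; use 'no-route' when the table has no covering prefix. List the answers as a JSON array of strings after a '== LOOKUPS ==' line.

Apply in order:
  add 77.0.0.0/8 -> H1 at depth 8
  add 0.0.0.0/0 -> H1 at depth 0
  lookup 77.110.121.114: bits 01001101 walk d0:H1→d1:-→d2:-→d3:-→d4:-→d5:-→d6:-→d7:-→d8:H1 -> H1
  lookup 77.0.0.10: bits 01001101 walk d0:H1→d1:-→d2:-→d3:-→d4:-→d5:-→d6:-→d7:-→d8:H1 -> H1
  del 77.0.0.0/8 (clear depth 8)
  lookup 228.151.89.211: bits ε walk d0:H1 -> H1
  add 77.101.163.144/28 -> H2 at depth 28
  lookup 77.101.163.144: bits 0100110101100101101000111001 walk d0:H1→d1:-→d2:-→d3:-→d4:-→d5:-→d6:-→d7:-→d8:-→d9:-→d10:-→d11:-→d12:-→d13:-→d14:-→d15:-→d16:-→d17:-→d18:-→d19:-→d20:-→d21:-→d22:-→d23:-→d24:-→d25:-→d26:-→d27:-→d28:H2 -> H2
  add 168.106.0.0/16 -> H2 at depth 16
  del 168.106.0.0/16 (clear depth 16)
  add 168.106.176.0/20 -> H0 at depth 20
  lookup 168.106.176.0: bits 10101000011010101011 walk d0:H1→d1:-→d2:-→d3:-→d4:-→d5:-→d6:-→d7:-→d8:-→d9:-→d10:-→d11:-→d12:-→d13:-→d14:-→d15:-→d16:-→d17:-→d18:-→d19:-→d20:H0 -> H0
  add 77.101.163.128/26 -> H1 at depth 26
  del 77.101.163.128/26 (clear depth 26)
  lookup 77.101.163.145: bits 0100110101100101101000111001 walk d0:H1→d1:-→d2:-→d3:-→d4:-→d5:-→d6:-→d7:-→d8:-→d9:-→d10:-→d11:-→d12:-→d13:-→d14:-→d15:-→d16:-→d17:-→d18:-→d19:-→d20:-→d21:-→d22:-→d23:-→d24:-→d25:-→d26:-→d27:-→d28:H2 -> H2
  add 199.192.0.0/12 -> H0 at depth 12

== LOOKUPS ==
["H1","H1","H1","H2","H0","H2"]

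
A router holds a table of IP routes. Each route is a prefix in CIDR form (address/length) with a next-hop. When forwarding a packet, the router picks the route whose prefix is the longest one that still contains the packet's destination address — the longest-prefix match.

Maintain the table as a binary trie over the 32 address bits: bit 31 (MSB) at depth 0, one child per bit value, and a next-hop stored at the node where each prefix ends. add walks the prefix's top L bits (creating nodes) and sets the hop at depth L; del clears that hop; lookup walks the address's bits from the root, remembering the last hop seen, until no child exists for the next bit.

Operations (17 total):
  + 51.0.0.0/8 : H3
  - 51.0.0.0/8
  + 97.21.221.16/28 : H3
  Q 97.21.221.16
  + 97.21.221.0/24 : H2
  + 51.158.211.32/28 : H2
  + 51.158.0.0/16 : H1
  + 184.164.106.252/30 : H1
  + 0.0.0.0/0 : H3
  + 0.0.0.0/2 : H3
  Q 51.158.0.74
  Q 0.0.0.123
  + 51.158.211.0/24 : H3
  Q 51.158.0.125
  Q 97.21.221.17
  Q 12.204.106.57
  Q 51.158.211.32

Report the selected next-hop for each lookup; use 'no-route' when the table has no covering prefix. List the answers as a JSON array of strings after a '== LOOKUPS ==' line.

Process each operation:
  + 51.0.0.0/8 (H3) depth=8
  del 51.0.0.0/8 (clear depth 8)
  + 97.21.221.16/28 (H3) depth=28
  lookup 97.21.221.16: bits 0110000100010101110111010001 walk d0:-→d1:-→d2:-→d3:-→d4:-→d5:-→d6:-→d7:-→d8:-→d9:-→d10:-→d11:-→d12:-→d13:-→d14:-→d15:-→d16:-→d17:-→d18:-→d19:-→d20:-→d21:-→d22:-→d23:-→d24:-→d25:-→d26:-→d27:-→d28:H3 -> H3
  + 97.21.221.0/24 (H2) depth=24
  + 51.158.211.32/28 (H2) depth=28
  + 51.158.0.0/16 (H1) depth=16
  + 184.164.106.252/30 (H1) depth=30
  + 0.0.0.0/0 (H3) depth=0
  + 0.0.0.0/2 (H3) depth=2
  lookup 51.158.0.74: bits 0011001110011110 walk d0:H3→d1:-→d2:H3→d3:-→d4:-→d5:-→d6:-→d7:-→d8:-→d9:-→d10:-→d11:-→d12:-→d13:-→d14:-→d15:-→d16:H1 -> H1
  lookup 0.0.0.123: bits 00 walk d0:H3→d1:-→d2:H3 -> H3
  + 51.158.211.0/24 (H3) depth=24
  lookup 51.158.0.125: bits 0011001110011110 walk d0:H3→d1:-→d2:H3→d3:-→d4:-→d5:-→d6:-→d7:-→d8:-→d9:-→d10:-→d11:-→d12:-→d13:-→d14:-→d15:-→d16:H1 -> H1
  lookup 97.21.221.17: bits 0110000100010101110111010001 walk d0:H3→d1:-→d2:-→d3:-→d4:-→d5:-→d6:-→d7:-→d8:-→d9:-→d10:-→d11:-→d12:-→d13:-→d14:-→d15:-→d16:-→d17:-→d18:-→d19:-→d20:-→d21:-→d22:-→d23:-→d24:H2→d25:-→d26:-→d27:-→d28:H3 -> H3
  lookup 12.204.106.57: bits 00 walk d0:H3→d1:-→d2:H3 -> H3
  lookup 51.158.211.32: bits 0011001110011110110100110010 walk d0:H3→d1:-→d2:H3→d3:-→d4:-→d5:-→d6:-→d7:-→d8:-→d9:-→d10:-→d11:-→d12:-→d13:-→d14:-→d15:-→d16:H1→d17:-→d18:-→d19:-→d20:-→d21:-→d22:-→d23:-→d24:H3→d25:-→d26:-→d27:-→d28:H2 -> H2

== LOOKUPS ==
["H3","H1","H3","H1","H3","H3","H2"]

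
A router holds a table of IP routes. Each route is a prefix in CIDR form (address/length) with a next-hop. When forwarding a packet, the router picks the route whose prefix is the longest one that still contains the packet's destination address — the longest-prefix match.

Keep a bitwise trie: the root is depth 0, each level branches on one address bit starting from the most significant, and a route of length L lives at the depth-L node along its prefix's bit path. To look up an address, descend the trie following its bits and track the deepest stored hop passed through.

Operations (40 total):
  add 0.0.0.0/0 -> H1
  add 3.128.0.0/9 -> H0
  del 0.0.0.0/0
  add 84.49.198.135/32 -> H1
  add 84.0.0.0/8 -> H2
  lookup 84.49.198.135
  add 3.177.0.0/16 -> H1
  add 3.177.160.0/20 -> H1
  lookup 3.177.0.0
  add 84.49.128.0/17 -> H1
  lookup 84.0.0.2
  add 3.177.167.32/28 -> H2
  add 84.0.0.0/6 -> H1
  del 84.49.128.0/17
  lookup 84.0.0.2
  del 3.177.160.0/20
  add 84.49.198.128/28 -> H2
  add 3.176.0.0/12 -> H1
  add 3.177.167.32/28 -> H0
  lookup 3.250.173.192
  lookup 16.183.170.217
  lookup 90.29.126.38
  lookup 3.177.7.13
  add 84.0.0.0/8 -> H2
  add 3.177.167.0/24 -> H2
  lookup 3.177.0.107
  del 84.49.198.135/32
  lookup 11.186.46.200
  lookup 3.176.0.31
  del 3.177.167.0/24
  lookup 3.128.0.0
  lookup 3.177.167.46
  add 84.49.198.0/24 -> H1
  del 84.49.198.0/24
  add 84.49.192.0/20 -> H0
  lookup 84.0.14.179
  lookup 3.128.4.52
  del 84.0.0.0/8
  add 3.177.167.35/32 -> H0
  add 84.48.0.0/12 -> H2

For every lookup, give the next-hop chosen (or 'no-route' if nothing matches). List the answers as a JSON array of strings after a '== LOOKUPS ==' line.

Process each operation:
  + 0.0.0.0/0 (H1) depth=0
  + 3.128.0.0/9 (H0) depth=9
  - 0.0.0.0/0 clear@0
  + 84.49.198.135/32 (H1) depth=32
  + 84.0.0.0/8 (H2) depth=8
  lookup 84.49.198.135: bits 01010100001100011100011010000111 walk d0:-→d1:-→d2:-→d3:-→d4:-→d5:-→d6:-→d7:-→d8:H2→d9:-→d10:-→d11:-→d12:-→d13:-→d14:-→d15:-→d16:-→d17:-→d18:-→d19:-→d20:-→d21:-→d22:-→d23:-→d24:-→d25:-→d26:-→d27:-→d28:-→d29:-→d30:-→d31:-→d32:H1 -> H1
  + 3.177.0.0/16 (H1) depth=16
  + 3.177.160.0/20 (H1) depth=20
  lookup 3.177.0.0: bits 0000001110110001 walk d0:-→d1:-→d2:-→d3:-→d4:-→d5:-→d6:-→d7:-→d8:-→d9:H0→d10:-→d11:-→d12:-→d13:-→d14:-→d15:-→d16:H1 -> H1
  + 84.49.128.0/17 (H1) depth=17
  lookup 84.0.0.2: bits 0101010000 walk d0:-→d1:-→d2:-→d3:-→d4:-→d5:-→d6:-→d7:-→d8:H2→d9:-→d10:- -> H2
  + 3.177.167.32/28 (H2) depth=28
  + 84.0.0.0/6 (H1) depth=6
  - 84.49.128.0/17 clear@17
  lookup 84.0.0.2: bits 0101010000 walk d0:-→d1:-→d2:-→d3:-→d4:-→d5:-→d6:H1→d7:-→d8:H2→d9:-→d10:- -> H2
  - 3.177.160.0/20 clear@20
  + 84.49.198.128/28 (H2) depth=28
  + 3.176.0.0/12 (H1) depth=12
  + 3.177.167.32/28 (H0) depth=28
  lookup 3.250.173.192: bits 000000111 walk d0:-→d1:-→d2:-→d3:-→d4:-→d5:-→d6:-→d7:-→d8:-→d9:H0 -> H0
  lookup 16.183.170.217: bits 000 walk d0:-→d1:-→d2:-→d3:- -> no-route
  lookup 90.29.126.38: bits 0101 walk d0:-→d1:-→d2:-→d3:-→d4:- -> no-route
  lookup 3.177.7.13: bits 0000001110110001 walk d0:-→d1:-→d2:-→d3:-→d4:-→d5:-→d6:-→d7:-→d8:-→d9:H0→d10:-→d11:-→d12:H1→d13:-→d14:-→d15:-→d16:H1 -> H1
  + 84.0.0.0/8 (H2) depth=8
  + 3.177.167.0/24 (H2) depth=24
  lookup 3.177.0.107: bits 0000001110110001 walk d0:-→d1:-→d2:-→d3:-→d4:-→d5:-→d6:-→d7:-→d8:-→d9:H0→d10:-→d11:-→d12:H1→d13:-→d14:-→d15:-→d16:H1 -> H1
  - 84.49.198.135/32 clear@32
  lookup 11.186.46.200: bits 0000 walk d0:-→d1:-→d2:-→d3:-→d4:- -> no-route
  lookup 3.176.0.31: bits 000000111011000 walk d0:-→d1:-→d2:-→d3:-→d4:-→d5:-→d6:-→d7:-→d8:-→d9:H0→d10:-→d11:-→d12:H1→d13:-→d14:-→d15:- -> H1
  - 3.177.167.0/24 clear@24
  lookup 3.128.0.0: bits 0000001110 walk d0:-→d1:-→d2:-→d3:-→d4:-→d5:-→d6:-→d7:-→d8:-→d9:H0→d10:- -> H0
  lookup 3.177.167.46: bits 0000001110110001101001110010 walk d0:-→d1:-→d2:-→d3:-→d4:-→d5:-→d6:-→d7:-→d8:-→d9:H0→d10:-→d11:-→d12:H1→d13:-→d14:-→d15:-→d16:H1→d17:-→d18:-→d19:-→d20:-→d21:-→d22:-→d23:-→d24:-→d25:-→d26:-→d27:-→d28:H0 -> H0
  + 84.49.198.0/24 (H1) depth=24
  - 84.49.198.0/24 clear@24
  + 84.49.192.0/20 (H0) depth=20
  lookup 84.0.14.179: bits 0101010000 walk d0:-→d1:-→d2:-→d3:-→d4:-→d5:-→d6:H1→d7:-→d8:H2→d9:-→d10:- -> H2
  lookup 3.128.4.52: bits 0000001110 walk d0:-→d1:-→d2:-→d3:-→d4:-→d5:-→d6:-→d7:-→d8:-→d9:H0→d10:- -> H0
  - 84.0.0.0/8 clear@8
  + 3.177.167.35/32 (H0) depth=32
  + 84.48.0.0/12 (H2) depth=12

== LOOKUPS ==
["H1","H1","H2","H2","H0","no-route","no-route","H1","H1","no-route","H1","H0","H0","H2","H0"]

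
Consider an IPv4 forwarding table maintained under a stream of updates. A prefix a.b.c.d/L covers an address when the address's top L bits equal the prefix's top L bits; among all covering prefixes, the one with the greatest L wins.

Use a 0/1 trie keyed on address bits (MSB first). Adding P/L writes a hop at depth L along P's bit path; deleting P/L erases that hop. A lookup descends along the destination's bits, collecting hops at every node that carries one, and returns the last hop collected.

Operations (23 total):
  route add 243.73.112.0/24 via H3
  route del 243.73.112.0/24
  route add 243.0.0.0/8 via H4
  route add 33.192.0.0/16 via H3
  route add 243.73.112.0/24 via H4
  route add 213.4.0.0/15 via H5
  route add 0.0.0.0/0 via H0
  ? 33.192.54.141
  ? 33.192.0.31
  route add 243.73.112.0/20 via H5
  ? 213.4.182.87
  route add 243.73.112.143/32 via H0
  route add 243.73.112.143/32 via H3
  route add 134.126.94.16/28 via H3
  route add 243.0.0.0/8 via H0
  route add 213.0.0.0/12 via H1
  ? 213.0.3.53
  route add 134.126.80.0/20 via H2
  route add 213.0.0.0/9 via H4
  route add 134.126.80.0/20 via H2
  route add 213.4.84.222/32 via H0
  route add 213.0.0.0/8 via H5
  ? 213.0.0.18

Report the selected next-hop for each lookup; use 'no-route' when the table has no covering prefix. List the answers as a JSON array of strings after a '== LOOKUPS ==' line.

Apply in order:
  + 243.73.112.0/24 (H3) depth=24
  del 243.73.112.0/24 (clear depth 24)
  + 243.0.0.0/8 (H4) depth=8
  + 33.192.0.0/16 (H3) depth=16
  + 243.73.112.0/24 (H4) depth=24
  + 213.4.0.0/15 (H5) depth=15
  + 0.0.0.0/0 (H0) depth=0
  lookup 33.192.54.141: bits 0010000111000000 walk d0:H0→d1:-→d2:-→d3:-→d4:-→d5:-→d6:-→d7:-→d8:-→d9:-→d10:-→d11:-→d12:-→d13:-→d14:-→d15:-→d16:H3 -> H3
  lookup 33.192.0.31: bits 0010000111000000 walk d0:H0→d1:-→d2:-→d3:-→d4:-→d5:-→d6:-→d7:-→d8:-→d9:-→d10:-→d11:-→d12:-→d13:-→d14:-→d15:-→d16:H3 -> H3
  + 243.73.112.0/20 (H5) depth=20
  lookup 213.4.182.87: bits 110101010000010 walk d0:H0→d1:-→d2:-→d3:-→d4:-→d5:-→d6:-→d7:-→d8:-→d9:-→d10:-→d11:-→d12:-→d13:-→d14:-→d15:H5 -> H5
  + 243.73.112.143/32 (H0) depth=32
  + 243.73.112.143/32 (H3) depth=32
  + 134.126.94.16/28 (H3) depth=28
  + 243.0.0.0/8 (H0) depth=8
  + 213.0.0.0/12 (H1) depth=12
  lookup 213.0.3.53: bits 1101010100000 walk d0:H0→d1:-→d2:-→d3:-→d4:-→d5:-→d6:-→d7:-→d8:-→d9:-→d10:-→d11:-→d12:H1→d13:- -> H1
  + 134.126.80.0/20 (H2) depth=20
  + 213.0.0.0/9 (H4) depth=9
  + 134.126.80.0/20 (H2) depth=20
  + 213.4.84.222/32 (H0) depth=32
  + 213.0.0.0/8 (H5) depth=8
  lookup 213.0.0.18: bits 1101010100000 walk d0:H0→d1:-→d2:-→d3:-→d4:-→d5:-→d6:-→d7:-→d8:H5→d9:H4→d10:-→d11:-→d12:H1→d13:- -> H1

== LOOKUPS ==
["H3","H3","H5","H1","H1"]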